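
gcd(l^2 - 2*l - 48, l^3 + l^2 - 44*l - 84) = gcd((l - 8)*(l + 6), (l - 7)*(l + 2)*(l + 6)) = l + 6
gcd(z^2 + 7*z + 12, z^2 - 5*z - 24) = z + 3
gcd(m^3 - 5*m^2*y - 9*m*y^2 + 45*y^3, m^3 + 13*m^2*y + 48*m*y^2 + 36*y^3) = 1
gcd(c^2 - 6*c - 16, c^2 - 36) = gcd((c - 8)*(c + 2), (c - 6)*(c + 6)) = 1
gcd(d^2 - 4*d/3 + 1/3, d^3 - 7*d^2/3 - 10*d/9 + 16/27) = d - 1/3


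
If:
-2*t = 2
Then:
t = -1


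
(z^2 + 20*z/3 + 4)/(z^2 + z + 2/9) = 3*(z + 6)/(3*z + 1)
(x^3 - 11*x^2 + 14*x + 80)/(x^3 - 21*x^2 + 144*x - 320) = (x + 2)/(x - 8)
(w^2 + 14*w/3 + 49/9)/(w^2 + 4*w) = (9*w^2 + 42*w + 49)/(9*w*(w + 4))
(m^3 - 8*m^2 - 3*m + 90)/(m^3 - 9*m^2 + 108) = (m - 5)/(m - 6)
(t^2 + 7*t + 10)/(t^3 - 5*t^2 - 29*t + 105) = (t + 2)/(t^2 - 10*t + 21)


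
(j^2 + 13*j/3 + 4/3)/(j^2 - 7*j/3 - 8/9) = 3*(j + 4)/(3*j - 8)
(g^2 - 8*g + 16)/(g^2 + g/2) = 2*(g^2 - 8*g + 16)/(g*(2*g + 1))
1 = 1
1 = 1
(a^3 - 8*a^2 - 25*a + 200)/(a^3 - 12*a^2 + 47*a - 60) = (a^2 - 3*a - 40)/(a^2 - 7*a + 12)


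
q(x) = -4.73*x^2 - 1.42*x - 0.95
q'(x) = -9.46*x - 1.42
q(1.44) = -12.80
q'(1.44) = -15.04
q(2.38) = -31.12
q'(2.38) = -23.93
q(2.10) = -24.79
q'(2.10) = -21.29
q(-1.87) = -14.83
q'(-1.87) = 16.27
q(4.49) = -102.68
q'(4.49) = -43.90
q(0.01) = -0.96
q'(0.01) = -1.51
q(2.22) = -27.41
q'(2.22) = -22.42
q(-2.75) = -32.82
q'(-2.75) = 24.60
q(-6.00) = -162.71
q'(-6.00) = 55.34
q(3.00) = -47.78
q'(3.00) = -29.80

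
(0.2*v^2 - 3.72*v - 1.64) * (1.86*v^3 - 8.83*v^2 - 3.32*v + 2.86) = 0.372*v^5 - 8.6852*v^4 + 29.1332*v^3 + 27.4036*v^2 - 5.1944*v - 4.6904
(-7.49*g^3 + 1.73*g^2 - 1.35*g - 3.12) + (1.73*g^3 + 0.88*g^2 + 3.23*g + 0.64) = -5.76*g^3 + 2.61*g^2 + 1.88*g - 2.48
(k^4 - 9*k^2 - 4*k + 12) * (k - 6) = k^5 - 6*k^4 - 9*k^3 + 50*k^2 + 36*k - 72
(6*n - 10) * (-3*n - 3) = -18*n^2 + 12*n + 30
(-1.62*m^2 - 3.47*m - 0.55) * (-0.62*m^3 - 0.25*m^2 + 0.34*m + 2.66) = 1.0044*m^5 + 2.5564*m^4 + 0.6577*m^3 - 5.3515*m^2 - 9.4172*m - 1.463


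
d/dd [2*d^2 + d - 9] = 4*d + 1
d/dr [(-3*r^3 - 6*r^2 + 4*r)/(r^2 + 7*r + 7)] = (-3*r^4 - 42*r^3 - 109*r^2 - 84*r + 28)/(r^4 + 14*r^3 + 63*r^2 + 98*r + 49)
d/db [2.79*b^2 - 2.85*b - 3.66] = 5.58*b - 2.85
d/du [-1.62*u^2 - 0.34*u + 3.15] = -3.24*u - 0.34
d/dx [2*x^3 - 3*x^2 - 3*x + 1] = 6*x^2 - 6*x - 3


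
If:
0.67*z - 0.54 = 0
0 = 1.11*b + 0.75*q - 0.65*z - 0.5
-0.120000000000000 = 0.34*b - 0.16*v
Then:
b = 0.470588235294118*v - 0.352941176470588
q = 1.8875270705297 - 0.696470588235294*v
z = 0.81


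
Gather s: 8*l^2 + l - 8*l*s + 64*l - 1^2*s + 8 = 8*l^2 + 65*l + s*(-8*l - 1) + 8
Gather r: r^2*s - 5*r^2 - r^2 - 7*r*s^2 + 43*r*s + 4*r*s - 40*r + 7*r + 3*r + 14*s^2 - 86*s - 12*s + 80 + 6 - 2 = r^2*(s - 6) + r*(-7*s^2 + 47*s - 30) + 14*s^2 - 98*s + 84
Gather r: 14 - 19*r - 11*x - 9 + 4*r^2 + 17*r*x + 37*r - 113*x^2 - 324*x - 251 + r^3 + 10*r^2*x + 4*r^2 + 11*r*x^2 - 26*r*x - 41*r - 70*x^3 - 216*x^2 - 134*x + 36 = r^3 + r^2*(10*x + 8) + r*(11*x^2 - 9*x - 23) - 70*x^3 - 329*x^2 - 469*x - 210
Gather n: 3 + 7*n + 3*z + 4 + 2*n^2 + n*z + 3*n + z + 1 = 2*n^2 + n*(z + 10) + 4*z + 8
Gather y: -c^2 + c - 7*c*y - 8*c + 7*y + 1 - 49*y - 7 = -c^2 - 7*c + y*(-7*c - 42) - 6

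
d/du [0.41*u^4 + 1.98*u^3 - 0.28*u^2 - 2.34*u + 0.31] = 1.64*u^3 + 5.94*u^2 - 0.56*u - 2.34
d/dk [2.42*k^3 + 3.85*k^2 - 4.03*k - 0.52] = 7.26*k^2 + 7.7*k - 4.03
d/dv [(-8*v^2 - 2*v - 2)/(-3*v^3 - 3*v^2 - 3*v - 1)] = 4*(-6*v^4 - 3*v^3 + v - 1)/(9*v^6 + 18*v^5 + 27*v^4 + 24*v^3 + 15*v^2 + 6*v + 1)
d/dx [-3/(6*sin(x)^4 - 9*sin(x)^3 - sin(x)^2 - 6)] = 3*(24*sin(x)^2 - 27*sin(x) - 2)*sin(x)*cos(x)/(-6*sin(x)^4 + 9*sin(x)^3 + sin(x)^2 + 6)^2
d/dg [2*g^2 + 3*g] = 4*g + 3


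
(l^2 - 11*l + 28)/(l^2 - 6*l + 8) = (l - 7)/(l - 2)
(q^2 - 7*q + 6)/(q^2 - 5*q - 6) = (q - 1)/(q + 1)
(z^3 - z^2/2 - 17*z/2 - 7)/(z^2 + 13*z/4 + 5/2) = 2*(2*z^2 - 5*z - 7)/(4*z + 5)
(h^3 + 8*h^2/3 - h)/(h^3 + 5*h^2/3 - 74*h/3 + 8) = h*(h + 3)/(h^2 + 2*h - 24)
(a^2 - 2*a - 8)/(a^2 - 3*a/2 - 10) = 2*(a + 2)/(2*a + 5)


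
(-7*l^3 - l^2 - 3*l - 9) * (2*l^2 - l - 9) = -14*l^5 + 5*l^4 + 58*l^3 - 6*l^2 + 36*l + 81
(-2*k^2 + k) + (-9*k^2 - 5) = -11*k^2 + k - 5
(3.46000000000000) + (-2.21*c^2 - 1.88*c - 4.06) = -2.21*c^2 - 1.88*c - 0.6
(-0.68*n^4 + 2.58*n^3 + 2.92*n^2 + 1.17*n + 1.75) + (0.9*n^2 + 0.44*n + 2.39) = -0.68*n^4 + 2.58*n^3 + 3.82*n^2 + 1.61*n + 4.14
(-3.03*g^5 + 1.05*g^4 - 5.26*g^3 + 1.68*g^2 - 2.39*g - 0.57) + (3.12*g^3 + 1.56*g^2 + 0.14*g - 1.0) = -3.03*g^5 + 1.05*g^4 - 2.14*g^3 + 3.24*g^2 - 2.25*g - 1.57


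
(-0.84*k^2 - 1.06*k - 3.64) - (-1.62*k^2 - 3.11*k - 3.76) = 0.78*k^2 + 2.05*k + 0.12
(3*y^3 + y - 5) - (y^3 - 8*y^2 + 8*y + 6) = 2*y^3 + 8*y^2 - 7*y - 11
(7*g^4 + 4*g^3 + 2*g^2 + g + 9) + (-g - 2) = 7*g^4 + 4*g^3 + 2*g^2 + 7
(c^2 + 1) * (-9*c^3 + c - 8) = -9*c^5 - 8*c^3 - 8*c^2 + c - 8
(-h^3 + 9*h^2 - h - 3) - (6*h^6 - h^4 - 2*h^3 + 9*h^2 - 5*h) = -6*h^6 + h^4 + h^3 + 4*h - 3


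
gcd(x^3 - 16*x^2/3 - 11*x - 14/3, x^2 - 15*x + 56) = x - 7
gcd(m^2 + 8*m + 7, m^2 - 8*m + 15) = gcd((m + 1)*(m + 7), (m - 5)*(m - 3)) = 1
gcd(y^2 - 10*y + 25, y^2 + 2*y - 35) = y - 5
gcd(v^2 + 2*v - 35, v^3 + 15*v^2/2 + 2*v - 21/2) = v + 7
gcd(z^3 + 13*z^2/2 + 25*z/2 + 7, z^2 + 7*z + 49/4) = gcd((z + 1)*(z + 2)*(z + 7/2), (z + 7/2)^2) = z + 7/2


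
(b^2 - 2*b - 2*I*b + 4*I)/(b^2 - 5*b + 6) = (b - 2*I)/(b - 3)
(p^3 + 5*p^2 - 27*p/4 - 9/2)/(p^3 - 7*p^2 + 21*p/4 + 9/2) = (p + 6)/(p - 6)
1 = 1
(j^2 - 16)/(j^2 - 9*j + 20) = (j + 4)/(j - 5)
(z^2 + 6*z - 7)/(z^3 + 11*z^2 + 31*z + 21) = (z - 1)/(z^2 + 4*z + 3)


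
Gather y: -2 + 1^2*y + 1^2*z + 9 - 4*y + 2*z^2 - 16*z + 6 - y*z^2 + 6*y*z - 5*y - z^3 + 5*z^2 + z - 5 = y*(-z^2 + 6*z - 8) - z^3 + 7*z^2 - 14*z + 8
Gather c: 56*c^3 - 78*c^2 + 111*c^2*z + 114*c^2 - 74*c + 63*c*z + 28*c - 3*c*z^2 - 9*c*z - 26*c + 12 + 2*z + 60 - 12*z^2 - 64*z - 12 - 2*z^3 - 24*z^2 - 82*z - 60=56*c^3 + c^2*(111*z + 36) + c*(-3*z^2 + 54*z - 72) - 2*z^3 - 36*z^2 - 144*z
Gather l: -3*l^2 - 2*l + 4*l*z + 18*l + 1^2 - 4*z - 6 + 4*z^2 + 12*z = -3*l^2 + l*(4*z + 16) + 4*z^2 + 8*z - 5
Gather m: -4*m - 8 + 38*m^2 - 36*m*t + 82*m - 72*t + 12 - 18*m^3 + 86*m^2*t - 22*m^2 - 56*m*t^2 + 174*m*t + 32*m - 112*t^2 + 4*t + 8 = -18*m^3 + m^2*(86*t + 16) + m*(-56*t^2 + 138*t + 110) - 112*t^2 - 68*t + 12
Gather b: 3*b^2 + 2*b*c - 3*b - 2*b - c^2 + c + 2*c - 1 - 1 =3*b^2 + b*(2*c - 5) - c^2 + 3*c - 2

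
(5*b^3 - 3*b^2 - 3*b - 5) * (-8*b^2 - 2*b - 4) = -40*b^5 + 14*b^4 + 10*b^3 + 58*b^2 + 22*b + 20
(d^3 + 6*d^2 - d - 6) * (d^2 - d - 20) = d^5 + 5*d^4 - 27*d^3 - 125*d^2 + 26*d + 120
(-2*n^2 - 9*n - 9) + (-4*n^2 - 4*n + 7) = -6*n^2 - 13*n - 2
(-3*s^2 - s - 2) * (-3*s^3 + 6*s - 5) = 9*s^5 + 3*s^4 - 12*s^3 + 9*s^2 - 7*s + 10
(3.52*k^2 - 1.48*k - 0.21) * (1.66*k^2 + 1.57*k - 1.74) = 5.8432*k^4 + 3.0696*k^3 - 8.797*k^2 + 2.2455*k + 0.3654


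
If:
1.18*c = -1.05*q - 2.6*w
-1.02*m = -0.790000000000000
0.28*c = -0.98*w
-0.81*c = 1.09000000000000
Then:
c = -1.35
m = 0.77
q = 0.56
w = 0.38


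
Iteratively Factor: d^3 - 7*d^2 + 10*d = (d)*(d^2 - 7*d + 10) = d*(d - 2)*(d - 5)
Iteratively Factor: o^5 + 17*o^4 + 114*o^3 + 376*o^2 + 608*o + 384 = (o + 4)*(o^4 + 13*o^3 + 62*o^2 + 128*o + 96) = (o + 2)*(o + 4)*(o^3 + 11*o^2 + 40*o + 48) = (o + 2)*(o + 4)^2*(o^2 + 7*o + 12) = (o + 2)*(o + 4)^3*(o + 3)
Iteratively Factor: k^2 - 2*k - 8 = (k + 2)*(k - 4)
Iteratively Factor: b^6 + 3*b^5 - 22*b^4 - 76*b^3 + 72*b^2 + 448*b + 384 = (b + 2)*(b^5 + b^4 - 24*b^3 - 28*b^2 + 128*b + 192) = (b - 4)*(b + 2)*(b^4 + 5*b^3 - 4*b^2 - 44*b - 48) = (b - 4)*(b + 2)*(b + 4)*(b^3 + b^2 - 8*b - 12) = (b - 4)*(b - 3)*(b + 2)*(b + 4)*(b^2 + 4*b + 4) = (b - 4)*(b - 3)*(b + 2)^2*(b + 4)*(b + 2)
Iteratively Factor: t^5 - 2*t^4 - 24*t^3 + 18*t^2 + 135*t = (t - 3)*(t^4 + t^3 - 21*t^2 - 45*t) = (t - 3)*(t + 3)*(t^3 - 2*t^2 - 15*t) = (t - 5)*(t - 3)*(t + 3)*(t^2 + 3*t) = (t - 5)*(t - 3)*(t + 3)^2*(t)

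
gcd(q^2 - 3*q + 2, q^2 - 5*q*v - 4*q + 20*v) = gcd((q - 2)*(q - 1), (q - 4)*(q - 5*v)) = 1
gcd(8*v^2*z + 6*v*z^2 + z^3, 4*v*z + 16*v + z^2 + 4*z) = 4*v + z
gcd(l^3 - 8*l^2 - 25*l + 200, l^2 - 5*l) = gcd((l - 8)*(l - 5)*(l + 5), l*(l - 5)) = l - 5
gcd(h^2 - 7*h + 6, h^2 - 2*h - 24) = h - 6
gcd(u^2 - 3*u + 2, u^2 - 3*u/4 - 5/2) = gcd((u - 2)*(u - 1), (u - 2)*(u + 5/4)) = u - 2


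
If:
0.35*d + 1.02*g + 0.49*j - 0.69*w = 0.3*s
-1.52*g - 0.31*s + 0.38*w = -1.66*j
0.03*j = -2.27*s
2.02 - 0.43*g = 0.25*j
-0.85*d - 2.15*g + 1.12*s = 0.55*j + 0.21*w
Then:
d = -10.15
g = 3.19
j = 2.59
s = -0.03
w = 1.43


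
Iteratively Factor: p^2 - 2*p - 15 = (p - 5)*(p + 3)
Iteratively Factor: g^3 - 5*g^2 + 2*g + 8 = (g - 2)*(g^2 - 3*g - 4) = (g - 4)*(g - 2)*(g + 1)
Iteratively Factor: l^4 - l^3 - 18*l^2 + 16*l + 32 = (l + 4)*(l^3 - 5*l^2 + 2*l + 8) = (l - 4)*(l + 4)*(l^2 - l - 2) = (l - 4)*(l + 1)*(l + 4)*(l - 2)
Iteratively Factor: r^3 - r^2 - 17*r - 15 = (r + 3)*(r^2 - 4*r - 5) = (r + 1)*(r + 3)*(r - 5)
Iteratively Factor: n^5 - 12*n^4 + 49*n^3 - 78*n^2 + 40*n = (n - 2)*(n^4 - 10*n^3 + 29*n^2 - 20*n) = n*(n - 2)*(n^3 - 10*n^2 + 29*n - 20) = n*(n - 2)*(n - 1)*(n^2 - 9*n + 20) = n*(n - 5)*(n - 2)*(n - 1)*(n - 4)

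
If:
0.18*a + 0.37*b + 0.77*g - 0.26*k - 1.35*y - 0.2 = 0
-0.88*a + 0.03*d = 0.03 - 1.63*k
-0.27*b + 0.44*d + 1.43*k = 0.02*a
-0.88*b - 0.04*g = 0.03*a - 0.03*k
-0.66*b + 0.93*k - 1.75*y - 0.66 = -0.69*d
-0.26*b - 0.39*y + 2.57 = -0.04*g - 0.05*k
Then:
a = -17.56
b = -0.34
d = 31.63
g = 13.21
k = -10.04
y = 6.89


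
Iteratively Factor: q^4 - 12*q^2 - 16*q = (q - 4)*(q^3 + 4*q^2 + 4*q) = (q - 4)*(q + 2)*(q^2 + 2*q) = q*(q - 4)*(q + 2)*(q + 2)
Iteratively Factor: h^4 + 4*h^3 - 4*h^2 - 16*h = (h + 2)*(h^3 + 2*h^2 - 8*h) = (h - 2)*(h + 2)*(h^2 + 4*h) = (h - 2)*(h + 2)*(h + 4)*(h)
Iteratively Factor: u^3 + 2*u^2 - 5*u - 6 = (u + 1)*(u^2 + u - 6) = (u + 1)*(u + 3)*(u - 2)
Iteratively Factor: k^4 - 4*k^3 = (k)*(k^3 - 4*k^2) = k^2*(k^2 - 4*k) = k^2*(k - 4)*(k)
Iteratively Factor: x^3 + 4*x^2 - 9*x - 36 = (x - 3)*(x^2 + 7*x + 12) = (x - 3)*(x + 3)*(x + 4)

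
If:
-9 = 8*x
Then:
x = -9/8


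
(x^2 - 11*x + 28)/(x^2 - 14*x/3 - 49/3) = 3*(x - 4)/(3*x + 7)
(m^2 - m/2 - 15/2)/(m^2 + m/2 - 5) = (m - 3)/(m - 2)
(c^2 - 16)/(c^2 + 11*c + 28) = (c - 4)/(c + 7)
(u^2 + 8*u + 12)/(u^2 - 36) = (u + 2)/(u - 6)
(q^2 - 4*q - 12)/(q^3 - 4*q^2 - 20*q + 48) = (q + 2)/(q^2 + 2*q - 8)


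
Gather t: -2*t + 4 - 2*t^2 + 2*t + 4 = 8 - 2*t^2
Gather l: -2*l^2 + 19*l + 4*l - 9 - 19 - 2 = -2*l^2 + 23*l - 30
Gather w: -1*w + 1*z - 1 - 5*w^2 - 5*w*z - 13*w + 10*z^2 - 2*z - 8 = -5*w^2 + w*(-5*z - 14) + 10*z^2 - z - 9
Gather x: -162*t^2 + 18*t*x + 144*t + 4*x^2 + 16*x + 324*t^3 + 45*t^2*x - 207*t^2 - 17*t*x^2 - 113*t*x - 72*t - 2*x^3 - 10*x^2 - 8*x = 324*t^3 - 369*t^2 + 72*t - 2*x^3 + x^2*(-17*t - 6) + x*(45*t^2 - 95*t + 8)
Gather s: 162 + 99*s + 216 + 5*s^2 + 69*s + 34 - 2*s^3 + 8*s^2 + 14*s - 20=-2*s^3 + 13*s^2 + 182*s + 392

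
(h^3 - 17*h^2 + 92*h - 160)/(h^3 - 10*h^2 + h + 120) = (h - 4)/(h + 3)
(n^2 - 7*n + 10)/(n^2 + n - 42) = (n^2 - 7*n + 10)/(n^2 + n - 42)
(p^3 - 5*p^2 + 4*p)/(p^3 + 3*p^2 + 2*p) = (p^2 - 5*p + 4)/(p^2 + 3*p + 2)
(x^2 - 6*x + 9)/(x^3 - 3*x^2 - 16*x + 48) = (x - 3)/(x^2 - 16)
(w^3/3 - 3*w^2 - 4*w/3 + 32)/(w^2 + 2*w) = (w^3 - 9*w^2 - 4*w + 96)/(3*w*(w + 2))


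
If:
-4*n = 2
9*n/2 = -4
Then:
No Solution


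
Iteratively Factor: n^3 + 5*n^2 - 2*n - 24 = (n - 2)*(n^2 + 7*n + 12) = (n - 2)*(n + 4)*(n + 3)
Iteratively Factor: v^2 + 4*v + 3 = (v + 3)*(v + 1)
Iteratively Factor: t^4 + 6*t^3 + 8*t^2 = (t + 4)*(t^3 + 2*t^2) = t*(t + 4)*(t^2 + 2*t) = t*(t + 2)*(t + 4)*(t)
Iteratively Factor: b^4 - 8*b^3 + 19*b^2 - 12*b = (b)*(b^3 - 8*b^2 + 19*b - 12) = b*(b - 4)*(b^2 - 4*b + 3) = b*(b - 4)*(b - 1)*(b - 3)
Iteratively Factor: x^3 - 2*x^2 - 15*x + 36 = (x - 3)*(x^2 + x - 12) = (x - 3)^2*(x + 4)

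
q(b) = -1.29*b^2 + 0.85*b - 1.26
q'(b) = 0.85 - 2.58*b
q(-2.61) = -12.27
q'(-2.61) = 7.58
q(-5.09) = -39.01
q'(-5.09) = 13.98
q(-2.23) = -9.57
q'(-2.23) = 6.60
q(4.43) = -22.81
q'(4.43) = -10.58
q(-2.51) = -11.52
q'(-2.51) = 7.33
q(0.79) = -1.39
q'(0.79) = -1.19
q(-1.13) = -3.87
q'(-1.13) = 3.77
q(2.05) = -4.94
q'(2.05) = -4.44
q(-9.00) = -113.40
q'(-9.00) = 24.07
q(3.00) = -10.32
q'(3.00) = -6.89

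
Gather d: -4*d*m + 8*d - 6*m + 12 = d*(8 - 4*m) - 6*m + 12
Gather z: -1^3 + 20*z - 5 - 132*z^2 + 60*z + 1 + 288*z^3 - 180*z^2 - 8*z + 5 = 288*z^3 - 312*z^2 + 72*z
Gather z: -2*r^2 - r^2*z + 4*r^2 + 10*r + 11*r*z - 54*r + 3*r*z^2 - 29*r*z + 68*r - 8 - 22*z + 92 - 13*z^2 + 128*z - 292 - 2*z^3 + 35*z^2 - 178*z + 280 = 2*r^2 + 24*r - 2*z^3 + z^2*(3*r + 22) + z*(-r^2 - 18*r - 72) + 72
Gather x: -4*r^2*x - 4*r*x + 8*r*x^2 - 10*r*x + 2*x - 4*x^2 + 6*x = x^2*(8*r - 4) + x*(-4*r^2 - 14*r + 8)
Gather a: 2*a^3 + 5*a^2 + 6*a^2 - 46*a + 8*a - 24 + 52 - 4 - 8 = 2*a^3 + 11*a^2 - 38*a + 16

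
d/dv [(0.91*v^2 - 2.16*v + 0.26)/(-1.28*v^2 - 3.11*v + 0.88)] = (-5.5949*v^2 + 2.2672*v - 1.0922)/(1.6384*v^4 + 7.9616*v^3 + 7.4193*v^2 - 5.4736*v + 0.7744)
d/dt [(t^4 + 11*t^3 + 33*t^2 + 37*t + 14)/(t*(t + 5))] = 2*(t^5 + 13*t^4 + 55*t^3 + 64*t^2 - 14*t - 35)/(t^2*(t^2 + 10*t + 25))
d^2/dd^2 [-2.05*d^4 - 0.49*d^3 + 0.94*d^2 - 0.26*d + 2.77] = -24.6*d^2 - 2.94*d + 1.88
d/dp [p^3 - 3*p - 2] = 3*p^2 - 3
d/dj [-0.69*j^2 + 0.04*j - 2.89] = 0.04 - 1.38*j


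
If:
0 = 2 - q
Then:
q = 2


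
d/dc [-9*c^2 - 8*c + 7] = -18*c - 8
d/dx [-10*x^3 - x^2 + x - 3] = -30*x^2 - 2*x + 1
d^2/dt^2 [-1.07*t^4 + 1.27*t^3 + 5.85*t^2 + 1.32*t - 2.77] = -12.84*t^2 + 7.62*t + 11.7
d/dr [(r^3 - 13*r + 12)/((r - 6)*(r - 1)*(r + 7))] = 30*(-2*r - 1)/(r^4 + 2*r^3 - 83*r^2 - 84*r + 1764)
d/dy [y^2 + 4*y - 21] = 2*y + 4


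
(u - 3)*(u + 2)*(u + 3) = u^3 + 2*u^2 - 9*u - 18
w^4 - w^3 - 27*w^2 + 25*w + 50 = (w - 5)*(w - 2)*(w + 1)*(w + 5)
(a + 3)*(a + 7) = a^2 + 10*a + 21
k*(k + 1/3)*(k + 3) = k^3 + 10*k^2/3 + k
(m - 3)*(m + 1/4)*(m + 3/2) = m^3 - 5*m^2/4 - 39*m/8 - 9/8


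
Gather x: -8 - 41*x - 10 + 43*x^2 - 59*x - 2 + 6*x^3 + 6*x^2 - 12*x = 6*x^3 + 49*x^2 - 112*x - 20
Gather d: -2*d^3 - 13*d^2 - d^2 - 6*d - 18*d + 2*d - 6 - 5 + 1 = -2*d^3 - 14*d^2 - 22*d - 10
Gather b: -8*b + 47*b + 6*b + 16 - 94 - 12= 45*b - 90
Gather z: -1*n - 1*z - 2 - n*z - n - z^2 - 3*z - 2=-2*n - z^2 + z*(-n - 4) - 4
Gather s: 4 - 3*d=4 - 3*d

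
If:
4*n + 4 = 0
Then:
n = -1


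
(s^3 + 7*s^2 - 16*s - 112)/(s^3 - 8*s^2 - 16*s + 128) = (s + 7)/(s - 8)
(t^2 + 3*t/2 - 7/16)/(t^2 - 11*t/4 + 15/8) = (16*t^2 + 24*t - 7)/(2*(8*t^2 - 22*t + 15))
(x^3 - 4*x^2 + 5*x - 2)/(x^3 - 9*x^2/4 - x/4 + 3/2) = 4*(x - 1)/(4*x + 3)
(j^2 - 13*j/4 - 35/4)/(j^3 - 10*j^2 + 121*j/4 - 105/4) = (4*j + 7)/(4*j^2 - 20*j + 21)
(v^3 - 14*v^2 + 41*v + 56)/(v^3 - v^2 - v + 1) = (v^2 - 15*v + 56)/(v^2 - 2*v + 1)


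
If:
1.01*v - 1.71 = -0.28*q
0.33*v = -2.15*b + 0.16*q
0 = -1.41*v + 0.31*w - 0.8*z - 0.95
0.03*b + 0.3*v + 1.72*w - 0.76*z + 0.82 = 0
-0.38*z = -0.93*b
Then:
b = 1.45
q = 14.64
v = -2.36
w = 1.48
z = 3.55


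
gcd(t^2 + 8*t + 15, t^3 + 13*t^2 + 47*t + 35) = t + 5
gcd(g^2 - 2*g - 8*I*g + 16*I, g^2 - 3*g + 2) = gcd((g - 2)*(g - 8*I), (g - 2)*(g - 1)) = g - 2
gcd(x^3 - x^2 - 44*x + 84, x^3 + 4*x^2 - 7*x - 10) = x - 2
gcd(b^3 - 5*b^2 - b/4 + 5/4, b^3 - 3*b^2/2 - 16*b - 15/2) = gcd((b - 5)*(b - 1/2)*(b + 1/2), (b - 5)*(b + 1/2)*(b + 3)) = b^2 - 9*b/2 - 5/2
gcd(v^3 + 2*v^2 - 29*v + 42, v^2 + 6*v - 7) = v + 7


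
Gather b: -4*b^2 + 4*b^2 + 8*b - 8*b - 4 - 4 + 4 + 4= 0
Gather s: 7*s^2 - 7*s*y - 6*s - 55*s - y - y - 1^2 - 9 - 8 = 7*s^2 + s*(-7*y - 61) - 2*y - 18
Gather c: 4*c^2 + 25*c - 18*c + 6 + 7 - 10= 4*c^2 + 7*c + 3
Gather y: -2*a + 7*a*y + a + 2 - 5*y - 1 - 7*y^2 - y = -a - 7*y^2 + y*(7*a - 6) + 1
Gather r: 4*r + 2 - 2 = 4*r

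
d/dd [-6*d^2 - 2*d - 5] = -12*d - 2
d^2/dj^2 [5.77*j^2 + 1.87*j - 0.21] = 11.5400000000000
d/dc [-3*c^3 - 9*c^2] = 9*c*(-c - 2)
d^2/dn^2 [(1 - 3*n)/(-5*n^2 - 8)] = 10*(20*n^2*(3*n - 1) + (1 - 9*n)*(5*n^2 + 8))/(5*n^2 + 8)^3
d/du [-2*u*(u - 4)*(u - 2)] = -6*u^2 + 24*u - 16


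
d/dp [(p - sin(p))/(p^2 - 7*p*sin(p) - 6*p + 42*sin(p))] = (6*p^2*cos(p) - p^2 + 2*p*sin(p) - 36*p*cos(p) - 7*sin(p)^2 + 36*sin(p))/((p - 6)^2*(p - 7*sin(p))^2)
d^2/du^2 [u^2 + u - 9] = 2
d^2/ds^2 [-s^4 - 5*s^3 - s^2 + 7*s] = -12*s^2 - 30*s - 2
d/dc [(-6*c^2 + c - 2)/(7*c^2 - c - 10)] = (-c^2 + 148*c - 12)/(49*c^4 - 14*c^3 - 139*c^2 + 20*c + 100)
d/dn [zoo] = 0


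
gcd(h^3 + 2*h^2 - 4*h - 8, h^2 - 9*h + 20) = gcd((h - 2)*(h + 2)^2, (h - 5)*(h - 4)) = 1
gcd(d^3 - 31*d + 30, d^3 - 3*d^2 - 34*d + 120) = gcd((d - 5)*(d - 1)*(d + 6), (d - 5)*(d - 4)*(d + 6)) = d^2 + d - 30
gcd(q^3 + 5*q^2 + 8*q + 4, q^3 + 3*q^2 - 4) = q^2 + 4*q + 4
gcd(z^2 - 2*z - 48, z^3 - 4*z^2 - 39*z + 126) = z + 6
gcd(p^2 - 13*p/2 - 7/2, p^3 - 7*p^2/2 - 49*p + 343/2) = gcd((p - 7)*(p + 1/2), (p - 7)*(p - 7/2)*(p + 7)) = p - 7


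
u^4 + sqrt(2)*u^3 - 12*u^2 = u^2*(u - 2*sqrt(2))*(u + 3*sqrt(2))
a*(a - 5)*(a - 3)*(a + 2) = a^4 - 6*a^3 - a^2 + 30*a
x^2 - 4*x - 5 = (x - 5)*(x + 1)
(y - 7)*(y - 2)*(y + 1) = y^3 - 8*y^2 + 5*y + 14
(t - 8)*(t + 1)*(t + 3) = t^3 - 4*t^2 - 29*t - 24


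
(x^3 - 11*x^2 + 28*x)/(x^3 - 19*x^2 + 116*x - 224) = x/(x - 8)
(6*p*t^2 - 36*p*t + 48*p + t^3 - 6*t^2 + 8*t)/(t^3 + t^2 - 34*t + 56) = (6*p + t)/(t + 7)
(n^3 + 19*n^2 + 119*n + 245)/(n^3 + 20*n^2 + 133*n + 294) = (n + 5)/(n + 6)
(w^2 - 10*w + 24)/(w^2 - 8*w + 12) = (w - 4)/(w - 2)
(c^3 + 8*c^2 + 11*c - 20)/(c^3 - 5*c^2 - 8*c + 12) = (c^2 + 9*c + 20)/(c^2 - 4*c - 12)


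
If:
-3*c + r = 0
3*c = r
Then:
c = r/3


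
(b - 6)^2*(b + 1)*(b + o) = b^4 + b^3*o - 11*b^3 - 11*b^2*o + 24*b^2 + 24*b*o + 36*b + 36*o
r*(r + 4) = r^2 + 4*r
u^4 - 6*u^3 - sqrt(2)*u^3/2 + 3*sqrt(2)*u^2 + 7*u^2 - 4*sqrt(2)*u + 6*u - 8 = (u - 4)*(u - 2)*(u - sqrt(2))*(u + sqrt(2)/2)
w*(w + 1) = w^2 + w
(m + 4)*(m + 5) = m^2 + 9*m + 20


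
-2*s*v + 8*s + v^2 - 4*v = (-2*s + v)*(v - 4)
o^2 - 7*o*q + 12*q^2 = (o - 4*q)*(o - 3*q)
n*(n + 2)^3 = n^4 + 6*n^3 + 12*n^2 + 8*n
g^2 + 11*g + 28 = (g + 4)*(g + 7)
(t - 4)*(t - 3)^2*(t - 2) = t^4 - 12*t^3 + 53*t^2 - 102*t + 72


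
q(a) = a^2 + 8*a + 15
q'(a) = 2*a + 8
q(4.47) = 70.74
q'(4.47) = 16.94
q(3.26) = 51.71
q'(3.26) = 14.52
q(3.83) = 60.31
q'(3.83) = 15.66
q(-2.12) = 2.53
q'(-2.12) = 3.76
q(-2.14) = 2.46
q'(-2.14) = 3.72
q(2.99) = 47.86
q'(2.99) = 13.98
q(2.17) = 37.07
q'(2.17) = 12.34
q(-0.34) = 12.40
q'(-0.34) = 7.32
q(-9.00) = 24.00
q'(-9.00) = -10.00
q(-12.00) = 63.00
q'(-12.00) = -16.00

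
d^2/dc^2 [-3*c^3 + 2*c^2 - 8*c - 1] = 4 - 18*c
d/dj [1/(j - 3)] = -1/(j - 3)^2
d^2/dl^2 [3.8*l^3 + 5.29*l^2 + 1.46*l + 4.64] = 22.8*l + 10.58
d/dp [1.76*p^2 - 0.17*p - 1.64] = 3.52*p - 0.17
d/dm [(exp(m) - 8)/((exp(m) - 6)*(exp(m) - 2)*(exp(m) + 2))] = 2*(-exp(3*m) + 15*exp(2*m) - 48*exp(m) - 4)*exp(m)/(exp(6*m) - 12*exp(5*m) + 28*exp(4*m) + 96*exp(3*m) - 272*exp(2*m) - 192*exp(m) + 576)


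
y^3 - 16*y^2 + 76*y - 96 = (y - 8)*(y - 6)*(y - 2)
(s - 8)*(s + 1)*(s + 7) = s^3 - 57*s - 56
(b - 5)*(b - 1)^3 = b^4 - 8*b^3 + 18*b^2 - 16*b + 5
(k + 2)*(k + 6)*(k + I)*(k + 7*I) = k^4 + 8*k^3 + 8*I*k^3 + 5*k^2 + 64*I*k^2 - 56*k + 96*I*k - 84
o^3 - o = o*(o - 1)*(o + 1)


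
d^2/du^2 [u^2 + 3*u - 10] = 2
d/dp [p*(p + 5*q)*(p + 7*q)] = 3*p^2 + 24*p*q + 35*q^2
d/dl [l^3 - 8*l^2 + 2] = l*(3*l - 16)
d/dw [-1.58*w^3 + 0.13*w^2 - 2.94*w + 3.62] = -4.74*w^2 + 0.26*w - 2.94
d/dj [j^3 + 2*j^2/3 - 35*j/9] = 3*j^2 + 4*j/3 - 35/9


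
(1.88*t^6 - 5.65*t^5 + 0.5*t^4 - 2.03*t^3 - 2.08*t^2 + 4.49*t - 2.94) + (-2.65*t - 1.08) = 1.88*t^6 - 5.65*t^5 + 0.5*t^4 - 2.03*t^3 - 2.08*t^2 + 1.84*t - 4.02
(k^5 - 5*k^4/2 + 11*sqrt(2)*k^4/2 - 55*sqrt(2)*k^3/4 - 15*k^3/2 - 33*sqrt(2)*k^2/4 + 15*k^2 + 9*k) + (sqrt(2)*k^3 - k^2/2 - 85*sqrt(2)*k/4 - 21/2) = k^5 - 5*k^4/2 + 11*sqrt(2)*k^4/2 - 51*sqrt(2)*k^3/4 - 15*k^3/2 - 33*sqrt(2)*k^2/4 + 29*k^2/2 - 85*sqrt(2)*k/4 + 9*k - 21/2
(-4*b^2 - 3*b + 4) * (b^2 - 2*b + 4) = -4*b^4 + 5*b^3 - 6*b^2 - 20*b + 16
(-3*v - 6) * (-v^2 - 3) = 3*v^3 + 6*v^2 + 9*v + 18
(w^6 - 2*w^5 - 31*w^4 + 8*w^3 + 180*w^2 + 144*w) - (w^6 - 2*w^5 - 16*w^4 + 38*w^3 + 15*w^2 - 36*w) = -15*w^4 - 30*w^3 + 165*w^2 + 180*w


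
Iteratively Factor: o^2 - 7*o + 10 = (o - 2)*(o - 5)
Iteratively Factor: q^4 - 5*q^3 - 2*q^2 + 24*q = (q - 4)*(q^3 - q^2 - 6*q) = (q - 4)*(q - 3)*(q^2 + 2*q) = (q - 4)*(q - 3)*(q + 2)*(q)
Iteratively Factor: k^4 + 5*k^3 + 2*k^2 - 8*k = (k + 4)*(k^3 + k^2 - 2*k) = k*(k + 4)*(k^2 + k - 2) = k*(k - 1)*(k + 4)*(k + 2)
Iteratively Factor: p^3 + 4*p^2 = (p + 4)*(p^2) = p*(p + 4)*(p)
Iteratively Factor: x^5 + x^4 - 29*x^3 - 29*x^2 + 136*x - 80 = (x + 4)*(x^4 - 3*x^3 - 17*x^2 + 39*x - 20) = (x + 4)^2*(x^3 - 7*x^2 + 11*x - 5) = (x - 1)*(x + 4)^2*(x^2 - 6*x + 5) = (x - 1)^2*(x + 4)^2*(x - 5)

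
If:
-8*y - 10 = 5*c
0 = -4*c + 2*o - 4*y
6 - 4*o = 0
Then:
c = 16/3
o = 3/2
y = -55/12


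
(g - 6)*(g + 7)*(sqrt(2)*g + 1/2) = sqrt(2)*g^3 + g^2/2 + sqrt(2)*g^2 - 42*sqrt(2)*g + g/2 - 21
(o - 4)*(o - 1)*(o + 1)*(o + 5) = o^4 + o^3 - 21*o^2 - o + 20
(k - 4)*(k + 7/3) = k^2 - 5*k/3 - 28/3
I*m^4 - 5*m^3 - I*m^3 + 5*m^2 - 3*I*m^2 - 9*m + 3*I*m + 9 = (m - 1)*(m + 3*I)^2*(I*m + 1)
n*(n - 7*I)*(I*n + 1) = I*n^3 + 8*n^2 - 7*I*n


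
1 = 1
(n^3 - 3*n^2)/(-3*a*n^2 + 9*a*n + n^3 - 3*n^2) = -n/(3*a - n)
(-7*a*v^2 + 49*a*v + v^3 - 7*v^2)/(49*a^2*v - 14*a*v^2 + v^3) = (v - 7)/(-7*a + v)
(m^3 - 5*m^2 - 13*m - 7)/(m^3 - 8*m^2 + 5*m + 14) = (m + 1)/(m - 2)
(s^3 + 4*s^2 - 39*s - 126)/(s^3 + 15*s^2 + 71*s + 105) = (s - 6)/(s + 5)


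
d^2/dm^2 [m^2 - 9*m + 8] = 2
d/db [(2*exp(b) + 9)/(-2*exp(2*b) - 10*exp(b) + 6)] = (exp(2*b) + 9*exp(b) + 51/2)*exp(b)/(exp(4*b) + 10*exp(3*b) + 19*exp(2*b) - 30*exp(b) + 9)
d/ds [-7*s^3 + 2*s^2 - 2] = s*(4 - 21*s)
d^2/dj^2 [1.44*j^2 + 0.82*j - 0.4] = 2.88000000000000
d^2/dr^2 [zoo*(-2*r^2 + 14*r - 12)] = zoo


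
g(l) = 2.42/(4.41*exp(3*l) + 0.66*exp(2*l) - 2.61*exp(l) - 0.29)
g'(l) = 2.42*(-13.23*exp(3*l) - 1.32*exp(2*l) + 2.61*exp(l))/(4.41*exp(3*l) + 0.66*exp(2*l) - 2.61*exp(l) - 0.29)^2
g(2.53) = 0.00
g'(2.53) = -0.00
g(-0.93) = -2.56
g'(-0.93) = 0.03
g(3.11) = 0.00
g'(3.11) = -0.00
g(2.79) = 0.00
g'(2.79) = -0.00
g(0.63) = 0.09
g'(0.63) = -0.30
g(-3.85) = -7.01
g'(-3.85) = 1.11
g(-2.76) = -5.36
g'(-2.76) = 1.86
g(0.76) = 0.06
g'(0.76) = -0.19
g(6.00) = 0.00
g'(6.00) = 0.00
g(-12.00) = -8.34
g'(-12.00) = 0.00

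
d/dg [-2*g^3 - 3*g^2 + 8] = 6*g*(-g - 1)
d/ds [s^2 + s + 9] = 2*s + 1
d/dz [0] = 0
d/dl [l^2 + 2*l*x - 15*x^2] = 2*l + 2*x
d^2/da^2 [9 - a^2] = -2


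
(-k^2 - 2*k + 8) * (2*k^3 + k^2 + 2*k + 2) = -2*k^5 - 5*k^4 + 12*k^3 + 2*k^2 + 12*k + 16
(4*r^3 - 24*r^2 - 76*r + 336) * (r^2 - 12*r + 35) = 4*r^5 - 72*r^4 + 352*r^3 + 408*r^2 - 6692*r + 11760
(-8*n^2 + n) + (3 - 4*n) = -8*n^2 - 3*n + 3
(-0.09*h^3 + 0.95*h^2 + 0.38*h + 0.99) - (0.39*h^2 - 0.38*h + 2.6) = -0.09*h^3 + 0.56*h^2 + 0.76*h - 1.61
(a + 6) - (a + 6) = 0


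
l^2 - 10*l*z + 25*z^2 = (l - 5*z)^2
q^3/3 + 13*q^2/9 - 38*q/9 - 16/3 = (q/3 + 1/3)*(q - 8/3)*(q + 6)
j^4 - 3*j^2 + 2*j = j*(j - 1)^2*(j + 2)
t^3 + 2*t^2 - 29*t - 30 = (t - 5)*(t + 1)*(t + 6)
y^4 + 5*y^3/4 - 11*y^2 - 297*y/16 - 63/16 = (y - 7/2)*(y + 1/4)*(y + 3/2)*(y + 3)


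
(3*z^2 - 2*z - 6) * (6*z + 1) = 18*z^3 - 9*z^2 - 38*z - 6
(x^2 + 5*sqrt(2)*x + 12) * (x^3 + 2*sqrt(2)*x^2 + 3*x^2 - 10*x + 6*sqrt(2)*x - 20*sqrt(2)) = x^5 + 3*x^4 + 7*sqrt(2)*x^4 + 22*x^3 + 21*sqrt(2)*x^3 - 46*sqrt(2)*x^2 + 96*x^2 - 320*x + 72*sqrt(2)*x - 240*sqrt(2)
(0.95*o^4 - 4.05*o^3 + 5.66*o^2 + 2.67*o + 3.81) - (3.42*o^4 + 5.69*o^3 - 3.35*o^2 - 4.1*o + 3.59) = -2.47*o^4 - 9.74*o^3 + 9.01*o^2 + 6.77*o + 0.22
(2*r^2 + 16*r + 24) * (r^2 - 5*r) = 2*r^4 + 6*r^3 - 56*r^2 - 120*r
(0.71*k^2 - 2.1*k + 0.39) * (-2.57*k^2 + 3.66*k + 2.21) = -1.8247*k^4 + 7.9956*k^3 - 7.1192*k^2 - 3.2136*k + 0.8619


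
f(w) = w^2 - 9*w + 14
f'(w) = 2*w - 9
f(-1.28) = 27.16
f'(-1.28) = -11.56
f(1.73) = 1.42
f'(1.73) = -5.54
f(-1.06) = 24.66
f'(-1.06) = -11.12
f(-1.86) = 34.20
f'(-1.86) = -12.72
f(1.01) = 5.93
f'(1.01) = -6.98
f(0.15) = 12.67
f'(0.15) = -8.70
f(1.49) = 2.81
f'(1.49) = -6.02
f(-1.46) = 29.27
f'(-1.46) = -11.92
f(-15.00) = 374.00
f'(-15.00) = -39.00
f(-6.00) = 104.00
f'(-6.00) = -21.00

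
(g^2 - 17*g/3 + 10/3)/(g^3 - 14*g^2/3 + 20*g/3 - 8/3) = (g - 5)/(g^2 - 4*g + 4)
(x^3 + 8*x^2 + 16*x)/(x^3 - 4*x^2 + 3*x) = (x^2 + 8*x + 16)/(x^2 - 4*x + 3)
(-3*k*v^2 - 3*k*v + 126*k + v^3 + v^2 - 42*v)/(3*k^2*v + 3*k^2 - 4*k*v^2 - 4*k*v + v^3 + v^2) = (v^2 + v - 42)/(-k*v - k + v^2 + v)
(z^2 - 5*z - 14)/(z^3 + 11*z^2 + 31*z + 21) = (z^2 - 5*z - 14)/(z^3 + 11*z^2 + 31*z + 21)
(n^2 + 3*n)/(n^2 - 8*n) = (n + 3)/(n - 8)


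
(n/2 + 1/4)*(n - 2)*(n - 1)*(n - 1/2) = n^4/2 - 3*n^3/2 + 7*n^2/8 + 3*n/8 - 1/4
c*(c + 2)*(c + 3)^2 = c^4 + 8*c^3 + 21*c^2 + 18*c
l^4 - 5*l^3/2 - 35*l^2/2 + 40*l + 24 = (l - 4)*(l - 3)*(l + 1/2)*(l + 4)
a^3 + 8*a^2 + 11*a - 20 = (a - 1)*(a + 4)*(a + 5)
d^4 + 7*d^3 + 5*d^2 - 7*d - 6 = (d - 1)*(d + 1)^2*(d + 6)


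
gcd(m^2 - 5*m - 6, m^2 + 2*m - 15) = 1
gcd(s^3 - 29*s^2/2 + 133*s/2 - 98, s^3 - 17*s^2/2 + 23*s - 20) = s - 4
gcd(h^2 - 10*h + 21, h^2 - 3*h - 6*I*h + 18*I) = h - 3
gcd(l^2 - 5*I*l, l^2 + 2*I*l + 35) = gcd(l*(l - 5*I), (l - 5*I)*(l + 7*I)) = l - 5*I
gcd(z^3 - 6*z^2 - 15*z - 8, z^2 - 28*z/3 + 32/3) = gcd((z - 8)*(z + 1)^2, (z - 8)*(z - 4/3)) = z - 8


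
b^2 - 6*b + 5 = (b - 5)*(b - 1)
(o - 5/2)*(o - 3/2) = o^2 - 4*o + 15/4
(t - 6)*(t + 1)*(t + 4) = t^3 - t^2 - 26*t - 24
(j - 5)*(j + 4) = j^2 - j - 20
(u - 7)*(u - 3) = u^2 - 10*u + 21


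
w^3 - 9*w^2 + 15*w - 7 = (w - 7)*(w - 1)^2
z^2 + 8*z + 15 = (z + 3)*(z + 5)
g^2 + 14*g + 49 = (g + 7)^2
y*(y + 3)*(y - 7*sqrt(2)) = y^3 - 7*sqrt(2)*y^2 + 3*y^2 - 21*sqrt(2)*y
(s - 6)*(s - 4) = s^2 - 10*s + 24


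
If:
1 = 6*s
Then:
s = 1/6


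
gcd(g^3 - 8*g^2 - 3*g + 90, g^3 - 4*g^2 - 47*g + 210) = g^2 - 11*g + 30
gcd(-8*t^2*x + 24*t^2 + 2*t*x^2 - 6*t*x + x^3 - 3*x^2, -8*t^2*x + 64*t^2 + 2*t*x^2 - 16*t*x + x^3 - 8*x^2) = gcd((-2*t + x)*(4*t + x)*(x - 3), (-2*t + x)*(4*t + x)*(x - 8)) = -8*t^2 + 2*t*x + x^2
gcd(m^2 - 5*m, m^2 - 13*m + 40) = m - 5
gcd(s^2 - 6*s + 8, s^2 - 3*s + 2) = s - 2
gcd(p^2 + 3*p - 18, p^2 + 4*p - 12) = p + 6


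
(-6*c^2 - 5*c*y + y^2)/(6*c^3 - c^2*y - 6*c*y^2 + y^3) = 1/(-c + y)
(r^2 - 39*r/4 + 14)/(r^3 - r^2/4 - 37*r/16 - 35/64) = 16*(r - 8)/(16*r^2 + 24*r + 5)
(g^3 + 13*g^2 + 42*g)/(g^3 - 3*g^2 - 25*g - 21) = g*(g^2 + 13*g + 42)/(g^3 - 3*g^2 - 25*g - 21)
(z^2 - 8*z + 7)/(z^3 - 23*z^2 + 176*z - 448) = (z - 1)/(z^2 - 16*z + 64)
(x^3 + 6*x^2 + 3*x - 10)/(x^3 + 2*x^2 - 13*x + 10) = (x + 2)/(x - 2)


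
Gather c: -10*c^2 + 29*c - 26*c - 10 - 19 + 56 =-10*c^2 + 3*c + 27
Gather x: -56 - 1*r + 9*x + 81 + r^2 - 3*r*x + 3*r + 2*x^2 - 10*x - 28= r^2 + 2*r + 2*x^2 + x*(-3*r - 1) - 3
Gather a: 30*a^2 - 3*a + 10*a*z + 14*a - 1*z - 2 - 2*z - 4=30*a^2 + a*(10*z + 11) - 3*z - 6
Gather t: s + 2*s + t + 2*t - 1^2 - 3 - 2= 3*s + 3*t - 6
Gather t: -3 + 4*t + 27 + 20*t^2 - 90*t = 20*t^2 - 86*t + 24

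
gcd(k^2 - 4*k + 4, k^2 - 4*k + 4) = k^2 - 4*k + 4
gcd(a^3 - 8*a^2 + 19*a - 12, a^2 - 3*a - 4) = a - 4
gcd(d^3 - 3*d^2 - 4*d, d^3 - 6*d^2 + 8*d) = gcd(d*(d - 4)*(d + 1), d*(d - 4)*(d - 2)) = d^2 - 4*d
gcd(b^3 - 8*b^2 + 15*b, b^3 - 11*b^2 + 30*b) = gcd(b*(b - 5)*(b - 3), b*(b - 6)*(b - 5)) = b^2 - 5*b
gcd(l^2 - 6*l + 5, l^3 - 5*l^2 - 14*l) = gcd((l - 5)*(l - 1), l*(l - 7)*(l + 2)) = 1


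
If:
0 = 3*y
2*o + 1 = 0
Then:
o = -1/2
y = 0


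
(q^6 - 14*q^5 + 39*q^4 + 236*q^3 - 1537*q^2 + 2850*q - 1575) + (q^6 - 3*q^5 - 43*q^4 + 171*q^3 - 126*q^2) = 2*q^6 - 17*q^5 - 4*q^4 + 407*q^3 - 1663*q^2 + 2850*q - 1575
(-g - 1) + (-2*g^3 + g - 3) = -2*g^3 - 4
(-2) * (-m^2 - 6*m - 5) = 2*m^2 + 12*m + 10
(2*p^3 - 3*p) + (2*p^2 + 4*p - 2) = 2*p^3 + 2*p^2 + p - 2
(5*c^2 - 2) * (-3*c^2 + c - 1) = -15*c^4 + 5*c^3 + c^2 - 2*c + 2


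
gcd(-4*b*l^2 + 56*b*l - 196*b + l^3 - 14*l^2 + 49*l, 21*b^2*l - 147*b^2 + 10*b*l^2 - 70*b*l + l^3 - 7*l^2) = l - 7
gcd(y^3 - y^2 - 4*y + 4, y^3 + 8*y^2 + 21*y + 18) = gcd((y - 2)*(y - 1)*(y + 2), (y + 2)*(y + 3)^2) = y + 2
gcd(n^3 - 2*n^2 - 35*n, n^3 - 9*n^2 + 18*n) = n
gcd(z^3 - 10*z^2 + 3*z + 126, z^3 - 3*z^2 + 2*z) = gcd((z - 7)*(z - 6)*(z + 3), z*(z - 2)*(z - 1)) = 1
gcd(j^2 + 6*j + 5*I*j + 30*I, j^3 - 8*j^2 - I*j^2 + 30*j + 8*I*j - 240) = j + 5*I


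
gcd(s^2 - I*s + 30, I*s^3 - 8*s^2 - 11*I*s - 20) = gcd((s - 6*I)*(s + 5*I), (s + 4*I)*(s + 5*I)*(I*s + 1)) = s + 5*I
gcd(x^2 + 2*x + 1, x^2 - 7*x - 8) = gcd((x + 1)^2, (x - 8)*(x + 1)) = x + 1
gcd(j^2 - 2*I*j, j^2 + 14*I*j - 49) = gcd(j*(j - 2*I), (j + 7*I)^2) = 1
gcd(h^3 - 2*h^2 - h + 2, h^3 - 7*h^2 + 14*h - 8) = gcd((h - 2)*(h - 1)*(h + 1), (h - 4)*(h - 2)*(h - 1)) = h^2 - 3*h + 2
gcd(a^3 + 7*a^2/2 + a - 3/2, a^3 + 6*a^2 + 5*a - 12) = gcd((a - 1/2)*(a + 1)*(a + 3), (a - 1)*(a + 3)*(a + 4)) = a + 3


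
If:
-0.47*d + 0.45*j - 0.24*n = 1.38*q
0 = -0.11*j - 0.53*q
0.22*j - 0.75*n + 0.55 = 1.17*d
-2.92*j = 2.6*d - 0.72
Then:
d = -0.02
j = 0.26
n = 0.84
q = -0.05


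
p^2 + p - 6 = (p - 2)*(p + 3)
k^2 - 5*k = k*(k - 5)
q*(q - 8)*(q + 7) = q^3 - q^2 - 56*q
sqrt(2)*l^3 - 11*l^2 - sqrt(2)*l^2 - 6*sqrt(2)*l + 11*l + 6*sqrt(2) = (l - 1)*(l - 6*sqrt(2))*(sqrt(2)*l + 1)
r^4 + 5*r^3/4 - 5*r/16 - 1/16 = (r - 1/2)*(r + 1/4)*(r + 1/2)*(r + 1)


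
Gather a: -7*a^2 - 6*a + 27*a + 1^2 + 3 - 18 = -7*a^2 + 21*a - 14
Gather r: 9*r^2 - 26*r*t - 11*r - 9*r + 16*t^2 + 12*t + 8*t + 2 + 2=9*r^2 + r*(-26*t - 20) + 16*t^2 + 20*t + 4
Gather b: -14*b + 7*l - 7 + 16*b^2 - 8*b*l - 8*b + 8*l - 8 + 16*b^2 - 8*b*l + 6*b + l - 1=32*b^2 + b*(-16*l - 16) + 16*l - 16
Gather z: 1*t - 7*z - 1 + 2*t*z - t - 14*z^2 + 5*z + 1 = -14*z^2 + z*(2*t - 2)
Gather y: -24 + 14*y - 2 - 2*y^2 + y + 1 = -2*y^2 + 15*y - 25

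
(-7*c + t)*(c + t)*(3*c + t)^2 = -63*c^4 - 96*c^3*t - 34*c^2*t^2 + t^4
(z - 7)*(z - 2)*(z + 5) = z^3 - 4*z^2 - 31*z + 70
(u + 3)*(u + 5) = u^2 + 8*u + 15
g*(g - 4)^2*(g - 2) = g^4 - 10*g^3 + 32*g^2 - 32*g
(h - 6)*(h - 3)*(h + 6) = h^3 - 3*h^2 - 36*h + 108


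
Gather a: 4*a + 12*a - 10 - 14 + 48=16*a + 24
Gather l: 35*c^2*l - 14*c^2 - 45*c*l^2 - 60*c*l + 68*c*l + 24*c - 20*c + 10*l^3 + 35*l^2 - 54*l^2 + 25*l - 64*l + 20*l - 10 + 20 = -14*c^2 + 4*c + 10*l^3 + l^2*(-45*c - 19) + l*(35*c^2 + 8*c - 19) + 10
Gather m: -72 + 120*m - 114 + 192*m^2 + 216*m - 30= 192*m^2 + 336*m - 216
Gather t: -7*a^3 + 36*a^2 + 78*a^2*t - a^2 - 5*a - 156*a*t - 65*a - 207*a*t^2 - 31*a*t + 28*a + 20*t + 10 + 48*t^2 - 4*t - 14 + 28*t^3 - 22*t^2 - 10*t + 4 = -7*a^3 + 35*a^2 - 42*a + 28*t^3 + t^2*(26 - 207*a) + t*(78*a^2 - 187*a + 6)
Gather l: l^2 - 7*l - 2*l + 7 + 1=l^2 - 9*l + 8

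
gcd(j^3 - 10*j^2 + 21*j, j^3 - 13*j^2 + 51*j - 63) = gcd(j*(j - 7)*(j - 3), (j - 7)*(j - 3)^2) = j^2 - 10*j + 21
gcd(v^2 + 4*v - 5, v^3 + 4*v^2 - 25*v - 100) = v + 5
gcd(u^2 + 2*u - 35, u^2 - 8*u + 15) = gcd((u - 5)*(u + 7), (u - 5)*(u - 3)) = u - 5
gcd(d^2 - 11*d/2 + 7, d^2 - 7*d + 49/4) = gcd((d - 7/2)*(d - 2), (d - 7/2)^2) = d - 7/2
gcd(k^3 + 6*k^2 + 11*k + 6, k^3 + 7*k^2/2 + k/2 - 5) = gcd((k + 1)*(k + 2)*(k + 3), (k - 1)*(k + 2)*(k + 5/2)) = k + 2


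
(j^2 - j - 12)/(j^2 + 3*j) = (j - 4)/j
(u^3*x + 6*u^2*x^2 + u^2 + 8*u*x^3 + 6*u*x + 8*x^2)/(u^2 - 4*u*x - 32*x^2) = (-u^2*x - 2*u*x^2 - u - 2*x)/(-u + 8*x)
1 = 1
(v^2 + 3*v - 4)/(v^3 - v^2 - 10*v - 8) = (-v^2 - 3*v + 4)/(-v^3 + v^2 + 10*v + 8)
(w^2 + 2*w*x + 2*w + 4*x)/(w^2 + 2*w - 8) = (w^2 + 2*w*x + 2*w + 4*x)/(w^2 + 2*w - 8)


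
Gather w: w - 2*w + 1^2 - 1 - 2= -w - 2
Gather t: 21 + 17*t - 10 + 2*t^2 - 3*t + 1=2*t^2 + 14*t + 12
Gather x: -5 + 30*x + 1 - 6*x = 24*x - 4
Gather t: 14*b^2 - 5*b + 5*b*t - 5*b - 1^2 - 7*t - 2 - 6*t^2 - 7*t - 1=14*b^2 - 10*b - 6*t^2 + t*(5*b - 14) - 4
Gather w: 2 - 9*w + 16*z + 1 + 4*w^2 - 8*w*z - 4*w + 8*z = 4*w^2 + w*(-8*z - 13) + 24*z + 3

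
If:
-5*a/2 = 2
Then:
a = -4/5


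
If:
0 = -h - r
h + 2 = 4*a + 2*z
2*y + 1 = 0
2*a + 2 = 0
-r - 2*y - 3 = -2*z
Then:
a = -1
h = -2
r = 2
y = -1/2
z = 2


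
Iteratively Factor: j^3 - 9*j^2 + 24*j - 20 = (j - 2)*(j^2 - 7*j + 10) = (j - 2)^2*(j - 5)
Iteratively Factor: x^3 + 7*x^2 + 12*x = (x + 4)*(x^2 + 3*x) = x*(x + 4)*(x + 3)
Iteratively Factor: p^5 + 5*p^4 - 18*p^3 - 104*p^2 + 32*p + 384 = (p + 3)*(p^4 + 2*p^3 - 24*p^2 - 32*p + 128) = (p + 3)*(p + 4)*(p^3 - 2*p^2 - 16*p + 32) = (p + 3)*(p + 4)^2*(p^2 - 6*p + 8) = (p - 4)*(p + 3)*(p + 4)^2*(p - 2)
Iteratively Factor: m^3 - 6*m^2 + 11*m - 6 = (m - 1)*(m^2 - 5*m + 6) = (m - 3)*(m - 1)*(m - 2)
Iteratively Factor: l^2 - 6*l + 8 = (l - 2)*(l - 4)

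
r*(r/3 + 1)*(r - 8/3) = r^3/3 + r^2/9 - 8*r/3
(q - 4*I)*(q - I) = q^2 - 5*I*q - 4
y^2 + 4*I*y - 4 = (y + 2*I)^2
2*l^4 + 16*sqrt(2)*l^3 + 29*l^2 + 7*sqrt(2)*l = l*(l + 7*sqrt(2))*(sqrt(2)*l + 1)^2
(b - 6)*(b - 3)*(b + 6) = b^3 - 3*b^2 - 36*b + 108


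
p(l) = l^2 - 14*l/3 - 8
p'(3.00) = 1.33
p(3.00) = -13.00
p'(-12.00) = -28.67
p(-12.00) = 192.00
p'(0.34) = -3.99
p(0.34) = -9.47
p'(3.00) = 1.33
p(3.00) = -13.00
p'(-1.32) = -7.31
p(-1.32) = -0.10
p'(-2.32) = -9.31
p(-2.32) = 8.21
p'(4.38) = 4.09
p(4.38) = -9.26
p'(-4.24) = -13.15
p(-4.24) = 29.76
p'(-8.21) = -21.09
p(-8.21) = 97.72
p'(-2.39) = -9.45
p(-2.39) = 8.87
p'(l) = 2*l - 14/3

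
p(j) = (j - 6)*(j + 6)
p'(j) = 2*j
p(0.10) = -35.99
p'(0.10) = 0.20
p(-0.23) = -35.95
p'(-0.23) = -0.46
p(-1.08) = -34.83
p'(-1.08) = -2.16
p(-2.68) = -28.82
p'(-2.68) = -5.36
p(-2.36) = -30.43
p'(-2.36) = -4.72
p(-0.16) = -35.97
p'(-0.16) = -0.32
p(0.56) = -35.69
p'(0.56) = 1.12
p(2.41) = -30.19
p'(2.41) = 4.82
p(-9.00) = 45.00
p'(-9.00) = -18.00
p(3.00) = -27.00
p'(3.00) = 6.00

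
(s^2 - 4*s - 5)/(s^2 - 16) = (s^2 - 4*s - 5)/(s^2 - 16)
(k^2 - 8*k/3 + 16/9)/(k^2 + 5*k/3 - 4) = (k - 4/3)/(k + 3)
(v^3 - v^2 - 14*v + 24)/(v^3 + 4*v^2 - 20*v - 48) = (v^3 - v^2 - 14*v + 24)/(v^3 + 4*v^2 - 20*v - 48)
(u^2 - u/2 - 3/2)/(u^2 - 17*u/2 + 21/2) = (u + 1)/(u - 7)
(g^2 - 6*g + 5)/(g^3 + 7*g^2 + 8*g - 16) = (g - 5)/(g^2 + 8*g + 16)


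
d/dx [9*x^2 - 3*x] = 18*x - 3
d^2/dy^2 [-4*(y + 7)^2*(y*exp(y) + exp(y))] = 4*(-y^3 - 21*y^2 - 129*y - 205)*exp(y)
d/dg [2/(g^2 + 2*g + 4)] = 4*(-g - 1)/(g^2 + 2*g + 4)^2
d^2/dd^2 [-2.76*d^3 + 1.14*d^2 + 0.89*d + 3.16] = 2.28 - 16.56*d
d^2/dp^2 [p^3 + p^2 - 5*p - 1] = 6*p + 2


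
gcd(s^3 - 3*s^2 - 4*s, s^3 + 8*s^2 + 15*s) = s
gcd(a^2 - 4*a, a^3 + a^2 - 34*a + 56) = a - 4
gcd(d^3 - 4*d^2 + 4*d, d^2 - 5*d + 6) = d - 2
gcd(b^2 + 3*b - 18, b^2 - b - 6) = b - 3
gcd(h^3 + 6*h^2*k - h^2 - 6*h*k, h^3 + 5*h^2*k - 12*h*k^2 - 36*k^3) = h + 6*k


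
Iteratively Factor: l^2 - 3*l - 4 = (l - 4)*(l + 1)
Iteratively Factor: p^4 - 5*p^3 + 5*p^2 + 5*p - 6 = (p - 1)*(p^3 - 4*p^2 + p + 6) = (p - 1)*(p + 1)*(p^2 - 5*p + 6) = (p - 3)*(p - 1)*(p + 1)*(p - 2)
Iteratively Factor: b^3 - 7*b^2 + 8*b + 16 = (b - 4)*(b^2 - 3*b - 4) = (b - 4)^2*(b + 1)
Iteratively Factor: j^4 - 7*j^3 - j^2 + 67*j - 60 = (j - 1)*(j^3 - 6*j^2 - 7*j + 60) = (j - 5)*(j - 1)*(j^2 - j - 12) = (j - 5)*(j - 1)*(j + 3)*(j - 4)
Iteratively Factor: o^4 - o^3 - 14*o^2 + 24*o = (o - 2)*(o^3 + o^2 - 12*o) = (o - 2)*(o + 4)*(o^2 - 3*o) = (o - 3)*(o - 2)*(o + 4)*(o)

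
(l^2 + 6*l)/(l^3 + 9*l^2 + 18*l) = 1/(l + 3)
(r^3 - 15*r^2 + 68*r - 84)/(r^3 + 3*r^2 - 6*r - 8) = (r^2 - 13*r + 42)/(r^2 + 5*r + 4)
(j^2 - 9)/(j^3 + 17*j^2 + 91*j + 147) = (j - 3)/(j^2 + 14*j + 49)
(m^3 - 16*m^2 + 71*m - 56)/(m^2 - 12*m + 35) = (m^2 - 9*m + 8)/(m - 5)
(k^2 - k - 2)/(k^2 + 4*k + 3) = (k - 2)/(k + 3)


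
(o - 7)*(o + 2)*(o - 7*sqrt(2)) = o^3 - 7*sqrt(2)*o^2 - 5*o^2 - 14*o + 35*sqrt(2)*o + 98*sqrt(2)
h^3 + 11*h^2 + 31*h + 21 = (h + 1)*(h + 3)*(h + 7)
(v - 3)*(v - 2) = v^2 - 5*v + 6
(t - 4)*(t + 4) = t^2 - 16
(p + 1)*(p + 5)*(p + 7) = p^3 + 13*p^2 + 47*p + 35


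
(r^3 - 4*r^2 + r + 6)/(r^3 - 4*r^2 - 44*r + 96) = (r^2 - 2*r - 3)/(r^2 - 2*r - 48)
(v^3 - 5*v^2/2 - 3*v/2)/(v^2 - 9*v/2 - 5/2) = v*(v - 3)/(v - 5)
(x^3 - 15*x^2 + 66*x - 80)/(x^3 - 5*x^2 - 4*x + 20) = (x - 8)/(x + 2)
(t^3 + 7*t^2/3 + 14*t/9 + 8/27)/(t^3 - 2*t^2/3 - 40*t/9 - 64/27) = (3*t + 1)/(3*t - 8)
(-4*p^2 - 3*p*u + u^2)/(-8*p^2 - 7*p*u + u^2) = (4*p - u)/(8*p - u)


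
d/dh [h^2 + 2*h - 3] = 2*h + 2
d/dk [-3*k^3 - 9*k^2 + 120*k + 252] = -9*k^2 - 18*k + 120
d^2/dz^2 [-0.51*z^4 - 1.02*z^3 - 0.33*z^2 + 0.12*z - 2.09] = -6.12*z^2 - 6.12*z - 0.66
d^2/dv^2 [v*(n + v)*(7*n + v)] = 16*n + 6*v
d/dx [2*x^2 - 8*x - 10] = 4*x - 8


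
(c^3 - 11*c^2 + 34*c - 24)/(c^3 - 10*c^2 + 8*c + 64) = (c^2 - 7*c + 6)/(c^2 - 6*c - 16)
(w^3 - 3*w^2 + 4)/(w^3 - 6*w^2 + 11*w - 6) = (w^2 - w - 2)/(w^2 - 4*w + 3)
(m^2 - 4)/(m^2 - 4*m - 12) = (m - 2)/(m - 6)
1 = 1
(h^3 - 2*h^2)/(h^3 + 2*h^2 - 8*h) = h/(h + 4)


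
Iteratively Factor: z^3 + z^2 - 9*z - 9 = (z + 3)*(z^2 - 2*z - 3) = (z + 1)*(z + 3)*(z - 3)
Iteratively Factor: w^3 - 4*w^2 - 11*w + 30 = (w - 2)*(w^2 - 2*w - 15) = (w - 2)*(w + 3)*(w - 5)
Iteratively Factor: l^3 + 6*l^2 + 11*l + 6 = (l + 1)*(l^2 + 5*l + 6) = (l + 1)*(l + 2)*(l + 3)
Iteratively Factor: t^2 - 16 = (t - 4)*(t + 4)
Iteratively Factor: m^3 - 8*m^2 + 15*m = (m - 3)*(m^2 - 5*m) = (m - 5)*(m - 3)*(m)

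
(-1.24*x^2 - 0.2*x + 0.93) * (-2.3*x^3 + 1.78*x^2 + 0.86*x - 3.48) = 2.852*x^5 - 1.7472*x^4 - 3.5614*x^3 + 5.7986*x^2 + 1.4958*x - 3.2364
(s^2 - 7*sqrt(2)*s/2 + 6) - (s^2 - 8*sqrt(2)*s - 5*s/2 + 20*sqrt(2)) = 5*s/2 + 9*sqrt(2)*s/2 - 20*sqrt(2) + 6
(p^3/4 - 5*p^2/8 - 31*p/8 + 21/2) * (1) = p^3/4 - 5*p^2/8 - 31*p/8 + 21/2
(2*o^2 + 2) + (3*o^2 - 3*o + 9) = 5*o^2 - 3*o + 11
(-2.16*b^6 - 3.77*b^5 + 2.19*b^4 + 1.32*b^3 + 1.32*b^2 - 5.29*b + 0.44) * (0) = 0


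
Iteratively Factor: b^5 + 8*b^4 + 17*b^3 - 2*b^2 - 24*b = (b + 2)*(b^4 + 6*b^3 + 5*b^2 - 12*b) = (b - 1)*(b + 2)*(b^3 + 7*b^2 + 12*b) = (b - 1)*(b + 2)*(b + 4)*(b^2 + 3*b) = b*(b - 1)*(b + 2)*(b + 4)*(b + 3)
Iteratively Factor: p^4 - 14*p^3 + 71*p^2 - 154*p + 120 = (p - 3)*(p^3 - 11*p^2 + 38*p - 40) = (p - 5)*(p - 3)*(p^2 - 6*p + 8) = (p - 5)*(p - 4)*(p - 3)*(p - 2)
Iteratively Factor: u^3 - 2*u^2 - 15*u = (u - 5)*(u^2 + 3*u) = (u - 5)*(u + 3)*(u)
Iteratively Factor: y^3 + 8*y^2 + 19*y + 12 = (y + 1)*(y^2 + 7*y + 12) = (y + 1)*(y + 3)*(y + 4)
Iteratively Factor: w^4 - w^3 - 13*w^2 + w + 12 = (w + 3)*(w^3 - 4*w^2 - w + 4) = (w - 4)*(w + 3)*(w^2 - 1) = (w - 4)*(w - 1)*(w + 3)*(w + 1)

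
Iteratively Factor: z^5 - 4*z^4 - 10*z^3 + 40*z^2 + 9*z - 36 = (z - 1)*(z^4 - 3*z^3 - 13*z^2 + 27*z + 36) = (z - 1)*(z + 3)*(z^3 - 6*z^2 + 5*z + 12) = (z - 4)*(z - 1)*(z + 3)*(z^2 - 2*z - 3) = (z - 4)*(z - 1)*(z + 1)*(z + 3)*(z - 3)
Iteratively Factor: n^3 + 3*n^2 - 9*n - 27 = (n + 3)*(n^2 - 9) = (n - 3)*(n + 3)*(n + 3)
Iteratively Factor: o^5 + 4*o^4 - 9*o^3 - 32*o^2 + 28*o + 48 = (o - 2)*(o^4 + 6*o^3 + 3*o^2 - 26*o - 24) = (o - 2)^2*(o^3 + 8*o^2 + 19*o + 12) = (o - 2)^2*(o + 1)*(o^2 + 7*o + 12) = (o - 2)^2*(o + 1)*(o + 3)*(o + 4)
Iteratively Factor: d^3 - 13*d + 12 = (d - 3)*(d^2 + 3*d - 4) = (d - 3)*(d - 1)*(d + 4)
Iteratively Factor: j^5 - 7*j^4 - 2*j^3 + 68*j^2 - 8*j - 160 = (j + 2)*(j^4 - 9*j^3 + 16*j^2 + 36*j - 80) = (j - 2)*(j + 2)*(j^3 - 7*j^2 + 2*j + 40) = (j - 2)*(j + 2)^2*(j^2 - 9*j + 20) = (j - 4)*(j - 2)*(j + 2)^2*(j - 5)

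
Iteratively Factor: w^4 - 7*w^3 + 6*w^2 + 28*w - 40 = (w + 2)*(w^3 - 9*w^2 + 24*w - 20) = (w - 2)*(w + 2)*(w^2 - 7*w + 10) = (w - 2)^2*(w + 2)*(w - 5)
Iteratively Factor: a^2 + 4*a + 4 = (a + 2)*(a + 2)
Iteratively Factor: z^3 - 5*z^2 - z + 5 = (z - 5)*(z^2 - 1) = (z - 5)*(z - 1)*(z + 1)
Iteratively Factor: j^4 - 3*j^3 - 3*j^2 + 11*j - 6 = (j + 2)*(j^3 - 5*j^2 + 7*j - 3) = (j - 1)*(j + 2)*(j^2 - 4*j + 3) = (j - 1)^2*(j + 2)*(j - 3)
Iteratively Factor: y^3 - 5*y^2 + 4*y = (y)*(y^2 - 5*y + 4) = y*(y - 1)*(y - 4)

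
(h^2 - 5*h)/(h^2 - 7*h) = (h - 5)/(h - 7)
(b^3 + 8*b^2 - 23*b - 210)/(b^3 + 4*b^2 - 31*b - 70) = (b + 6)/(b + 2)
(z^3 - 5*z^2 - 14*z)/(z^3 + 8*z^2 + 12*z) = (z - 7)/(z + 6)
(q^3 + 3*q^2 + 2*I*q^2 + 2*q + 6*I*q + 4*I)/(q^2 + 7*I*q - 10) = (q^2 + 3*q + 2)/(q + 5*I)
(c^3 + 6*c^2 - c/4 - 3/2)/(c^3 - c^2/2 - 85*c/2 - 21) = (c - 1/2)/(c - 7)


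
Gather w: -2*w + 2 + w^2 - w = w^2 - 3*w + 2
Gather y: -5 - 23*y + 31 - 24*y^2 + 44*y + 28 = -24*y^2 + 21*y + 54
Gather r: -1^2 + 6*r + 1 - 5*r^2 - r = -5*r^2 + 5*r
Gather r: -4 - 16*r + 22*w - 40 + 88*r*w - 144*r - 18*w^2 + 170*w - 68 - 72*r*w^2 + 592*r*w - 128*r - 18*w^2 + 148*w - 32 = r*(-72*w^2 + 680*w - 288) - 36*w^2 + 340*w - 144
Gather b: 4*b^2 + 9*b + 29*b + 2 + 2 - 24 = 4*b^2 + 38*b - 20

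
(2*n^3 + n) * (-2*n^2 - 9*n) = -4*n^5 - 18*n^4 - 2*n^3 - 9*n^2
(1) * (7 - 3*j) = 7 - 3*j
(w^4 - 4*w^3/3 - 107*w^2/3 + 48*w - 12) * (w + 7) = w^5 + 17*w^4/3 - 45*w^3 - 605*w^2/3 + 324*w - 84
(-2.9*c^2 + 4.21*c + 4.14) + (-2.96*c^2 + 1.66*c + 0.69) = -5.86*c^2 + 5.87*c + 4.83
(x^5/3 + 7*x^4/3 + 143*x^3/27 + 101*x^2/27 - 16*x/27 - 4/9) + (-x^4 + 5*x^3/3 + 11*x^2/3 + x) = x^5/3 + 4*x^4/3 + 188*x^3/27 + 200*x^2/27 + 11*x/27 - 4/9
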